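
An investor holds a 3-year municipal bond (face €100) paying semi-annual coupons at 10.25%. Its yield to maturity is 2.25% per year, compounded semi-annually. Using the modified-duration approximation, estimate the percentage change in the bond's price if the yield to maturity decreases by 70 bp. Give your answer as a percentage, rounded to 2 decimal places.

Periodic yield y = 0.01125. Modified duration first:
  t   CF        PV=CF/(1+0.01125)^t    t·PV
  1        5.125         5.0680         5.0680
  2        5.125         5.0116        10.0232
  3        5.125         4.9559        14.8676
  4        5.125         4.9007        19.6029
  5        5.125         4.8462        24.2310
  6      105.125        98.3003       589.8017
  Σ                    123.0826       663.5944
P = 123.0826; D_Mac = 5.39145 half-year periods = 2.69573 yrs; D_mod = 2.69573/(1+0.01125) = 2.66574 yrs.
ΔP/P ≈ -D_mod · Δy = -2.66574 × (-0.007) = +0.018660 = +1.8660%.

+1.87%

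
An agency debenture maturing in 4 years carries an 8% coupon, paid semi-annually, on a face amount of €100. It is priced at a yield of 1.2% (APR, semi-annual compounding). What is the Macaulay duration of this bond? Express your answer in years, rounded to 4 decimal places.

3.5651 years

Periodic yield y = 0.006. Discount each cash flow and weight by its period:
  t   CF        PV=CF/(1+0.006)^t    t·PV
  1         4.00         3.9761         3.9761
  2         4.00         3.9524         7.9049
  3         4.00         3.9289        11.7866
  4         4.00         3.9054        15.6217
  5         4.00         3.8821        19.4107
  6         4.00         3.8590        23.1539
  7         4.00         3.8360        26.8517
  8       104.00        99.1401       793.1211
  Σ                    126.4800       901.8265
Price P = Σ PV = 126.4800.
Macaulay duration = Σ(t·PV) / P = 901.8265 / 126.4800 = 7.13019 half-year periods.
In years: 7.13019 / 2 = 3.56509 years.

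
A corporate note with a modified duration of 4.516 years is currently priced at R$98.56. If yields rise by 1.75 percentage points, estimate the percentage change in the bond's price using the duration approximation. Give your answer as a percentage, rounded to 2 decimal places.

-7.90%

Duration approximation: ΔP/P ≈ -D_mod · Δy = -4.516 × (+0.0175) = -0.079030.
As a percentage: -7.9030%.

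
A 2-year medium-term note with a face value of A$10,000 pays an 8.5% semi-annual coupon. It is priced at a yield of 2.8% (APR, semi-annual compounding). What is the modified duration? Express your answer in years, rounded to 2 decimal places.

Periodic yield y = 0.014. First find Macaulay duration:
  t   CF        PV=CF/(1+0.014)^t    t·PV
  1       425.00       419.1321       419.1321
  2       425.00       413.3453       826.6906
  3       425.00       407.6384     1,222.9151
  4    10,425.00     9,861.0746    39,444.2983
  Σ                 11,101.1904    41,913.0363
P = 11,101.1904; Macaulay duration = 41,913.0363 / 11,101.1904 = 3.77554 half-year periods = 1.88777 years.
Modified duration = D_Mac / (1 + y) = 1.88777 / 1.014 = 1.86171 years.

1.86 years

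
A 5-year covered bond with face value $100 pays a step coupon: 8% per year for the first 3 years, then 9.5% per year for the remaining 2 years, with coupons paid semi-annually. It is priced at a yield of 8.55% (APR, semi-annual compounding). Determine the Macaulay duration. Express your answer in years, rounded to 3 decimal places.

4.208 years

Periodic yield y = 0.04275. Discount each cash flow and weight by its period:
  t   CF        PV=CF/(1+0.04275)^t    t·PV
  1         4.00         3.8360         3.8360
  2         4.00         3.6787         7.3575
  3         4.00         3.5279        10.5838
  4         4.00         3.3833        13.5332
  5         4.00         3.2446        16.2229
  6         4.00         3.1116        18.6694
  7         4.75         3.5435        24.8045
  8         4.75         3.3982        27.1858
  9         4.75         3.2589        29.3302
  10      104.75        68.9211       689.2108
  Σ                     99.9038       840.7339
Price P = Σ PV = 99.9038.
Macaulay duration = Σ(t·PV) / P = 840.7339 / 99.9038 = 8.41543 half-year periods.
In years: 8.41543 / 2 = 4.20772 years.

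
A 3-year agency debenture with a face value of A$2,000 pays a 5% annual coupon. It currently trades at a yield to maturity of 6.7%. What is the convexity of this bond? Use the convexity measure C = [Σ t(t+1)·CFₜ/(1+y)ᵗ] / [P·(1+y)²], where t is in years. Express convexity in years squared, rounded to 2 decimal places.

With y = 0.067:
  t   CF        PV=CF/(1+0.067)^t    t·PV        t(t+1)·PV
  1       100.00        93.7207        93.7207         187.4414
  2       100.00        87.8357       175.6714         527.0143
  3     2,100.00     1,728.7255     5,186.1765      20,744.7059
  Σ                  1,910.2819     5,455.5686      21,459.1617
P = 1,910.2819.
Convexity = Σ t(t+1)·PV / [P·(1+y)²] = 21,459.1617 / (1,910.2819 × 1.138489) = 9.86703.

9.87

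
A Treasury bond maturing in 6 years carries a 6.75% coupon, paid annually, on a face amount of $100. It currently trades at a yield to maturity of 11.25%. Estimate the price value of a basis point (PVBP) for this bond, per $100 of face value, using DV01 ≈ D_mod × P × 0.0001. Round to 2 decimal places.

$0.04

Periodic yield y = 0.1125.
  t   CF        PV=CF/(1+0.1125)^t    t·PV
  1         6.75         6.0674         6.0674
  2         6.75         5.4539        10.9077
  3         6.75         4.9023        14.7070
  4         6.75         4.4066        17.6264
  5         6.75         3.9610        19.8049
  6       106.75        56.3077       337.8462
  Σ                     81.0989       406.9597
P = 81.0989; D_Mac = 5.01807 yrs; D_mod = 4.51062 yrs.
DV01 ≈ 4.51062 × 81.0989 × 0.0001 = 0.036581.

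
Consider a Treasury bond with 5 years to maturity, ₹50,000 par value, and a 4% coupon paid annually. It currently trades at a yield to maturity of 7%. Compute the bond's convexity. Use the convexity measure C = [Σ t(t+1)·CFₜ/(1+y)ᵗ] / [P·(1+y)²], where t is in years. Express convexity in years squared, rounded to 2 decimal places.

23.44

With y = 0.07:
  t   CF        PV=CF/(1+0.07)^t    t·PV        t(t+1)·PV
  1     2,000.00     1,869.1589     1,869.1589       3,738.3178
  2     2,000.00     1,746.8775     3,493.7549      10,481.2647
  3     2,000.00     1,632.5958     4,897.7873      19,591.1490
  4     2,000.00     1,525.7904     6,103.1617      30,515.8085
  5    52,000.00    37,075.2813   185,376.4067   1,112,258.4400
  Σ                 43,849.7038   201,740.2694   1,176,584.9800
P = 43,849.7038.
Convexity = Σ t(t+1)·PV / [P·(1+y)²] = 1,176,584.9800 / (43,849.7038 × 1.144900) = 23.43630.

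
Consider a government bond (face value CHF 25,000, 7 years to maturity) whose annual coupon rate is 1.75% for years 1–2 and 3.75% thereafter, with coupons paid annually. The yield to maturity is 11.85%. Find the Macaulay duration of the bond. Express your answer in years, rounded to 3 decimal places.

Periodic yield y = 0.1185. Discount each cash flow and weight by its year:
  t   CF        PV=CF/(1+0.1185)^t    t·PV
  1       437.50       391.1489       391.1489
  2       437.50       349.7084       699.4168
  3       937.50       669.9823     2,009.9468
  4       937.50       599.0007     2,396.0028
  5       937.50       535.5393     2,677.6964
  6       937.50       478.8013     2,872.8080
  7    25,937.50    11,843.3945    82,903.7614
  Σ                 14,867.5753    93,950.7810
Price P = Σ PV = 14,867.5753.
Macaulay duration = Σ(t·PV) / P = 93,950.7810 / 14,867.5753 = 6.31917 years.

6.319 years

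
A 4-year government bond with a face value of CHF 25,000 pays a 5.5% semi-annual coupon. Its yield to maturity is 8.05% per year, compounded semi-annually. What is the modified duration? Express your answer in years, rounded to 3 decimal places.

Periodic yield y = 0.04025. First find Macaulay duration:
  t   CF        PV=CF/(1+0.04025)^t    t·PV
  1       687.50       660.8988       660.8988
  2       687.50       635.3269     1,270.6538
  3       687.50       610.7444     1,832.2333
  4       687.50       587.1131     2,348.4526
  5       687.50       564.3962     2,821.9810
  6       687.50       542.5582     3,255.3494
  7       687.50       521.5652     3,650.9566
  8    25,687.50    18,733.5483   149,868.3861
  Σ                 22,856.1513   165,708.9117
P = 22,856.1513; Macaulay duration = 165,708.9117 / 22,856.1513 = 7.25008 half-year periods = 3.62504 years.
Modified duration = D_Mac / (1 + y) = 3.62504 / 1.04025 = 3.48478 years.

3.485 years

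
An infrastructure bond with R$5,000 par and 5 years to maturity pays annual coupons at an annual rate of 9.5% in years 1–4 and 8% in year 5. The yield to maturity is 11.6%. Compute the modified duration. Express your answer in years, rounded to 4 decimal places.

Periodic yield y = 0.116. First find Macaulay duration:
  t   CF        PV=CF/(1+0.116)^t    t·PV
  1       475.00       425.6272       425.6272
  2       475.00       381.3864       762.7728
  3       475.00       341.7441     1,025.2323
  4       475.00       306.2223     1,224.8892
  5     5,400.00     3,119.4123    15,597.0617
  Σ                  4,574.3924    19,035.5834
P = 4,574.3924; Macaulay duration = 19,035.5834 / 4,574.3924 = 4.16134 years.
Modified duration = D_Mac / (1 + y) = 4.16134 / 1.116 = 3.72880 years.

3.7288 years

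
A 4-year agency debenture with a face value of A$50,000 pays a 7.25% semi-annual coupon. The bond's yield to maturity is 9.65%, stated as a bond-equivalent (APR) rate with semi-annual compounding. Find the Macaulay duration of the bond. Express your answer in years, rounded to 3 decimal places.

3.521 years

Periodic yield y = 0.04825. Discount each cash flow and weight by its period:
  t   CF        PV=CF/(1+0.04825)^t    t·PV
  1     1,812.50     1,729.0723     1,729.0723
  2     1,812.50     1,649.4846     3,298.9693
  3     1,812.50     1,573.5603     4,720.6810
  4     1,812.50     1,501.1308     6,004.5231
  5     1,812.50     1,432.0351     7,160.1754
  6     1,812.50     1,366.1198     8,196.7189
  7     1,812.50     1,303.2385     9,122.6698
  8    51,812.50    35,539.8491   284,318.7927
  Σ                 46,094.4906   324,551.6025
Price P = Σ PV = 46,094.4906.
Macaulay duration = Σ(t·PV) / P = 324,551.6025 / 46,094.4906 = 7.04101 half-year periods.
In years: 7.04101 / 2 = 3.52050 years.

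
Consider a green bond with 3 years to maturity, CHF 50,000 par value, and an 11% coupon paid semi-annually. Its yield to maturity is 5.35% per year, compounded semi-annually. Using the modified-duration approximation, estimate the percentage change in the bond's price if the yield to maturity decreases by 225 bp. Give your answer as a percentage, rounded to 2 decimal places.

+5.84%

Periodic yield y = 0.02675. Modified duration first:
  t   CF        PV=CF/(1+0.02675)^t    t·PV
  1     2,750.00     2,678.3540     2,678.3540
  2     2,750.00     2,608.5747     5,217.1493
  3     2,750.00     2,540.6133     7,621.8398
  4     2,750.00     2,474.4225     9,897.6898
  5     2,750.00     2,409.9561    12,049.7806
  6    52,750.00    45,022.9756   270,137.8538
  Σ                 57,734.8962   307,602.6674
P = 57,734.8962; D_Mac = 5.32785 half-year periods = 2.66392 yrs; D_mod = 2.66392/(1+0.02675) = 2.59452 yrs.
ΔP/P ≈ -D_mod · Δy = -2.59452 × (-0.0225) = +0.058377 = +5.8377%.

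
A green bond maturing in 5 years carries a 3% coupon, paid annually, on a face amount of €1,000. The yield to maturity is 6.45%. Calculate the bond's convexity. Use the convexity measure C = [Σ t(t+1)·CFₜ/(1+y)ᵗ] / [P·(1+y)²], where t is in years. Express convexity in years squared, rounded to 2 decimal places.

24.30

With y = 0.0645:
  t   CF        PV=CF/(1+0.0645)^t    t·PV        t(t+1)·PV
  1        30.00        28.1822        28.1822          56.3645
  2        30.00        26.4746        52.9493         158.8478
  3        30.00        24.8705        74.6115         298.4458
  4        30.00        23.3635        93.4541         467.2707
  5     1,030.00       753.5445     3,767.7224      22,606.3346
  Σ                    856.4354     4,016.9195      23,587.2634
P = 856.4354.
Convexity = Σ t(t+1)·PV / [P·(1+y)²] = 23,587.2634 / (856.4354 × 1.133160) = 24.30478.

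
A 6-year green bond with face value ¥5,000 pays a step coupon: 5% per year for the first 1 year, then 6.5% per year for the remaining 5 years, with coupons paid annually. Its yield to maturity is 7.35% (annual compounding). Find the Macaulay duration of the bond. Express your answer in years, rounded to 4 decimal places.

5.1970 years

Periodic yield y = 0.0735. Discount each cash flow and weight by its year:
  t   CF        PV=CF/(1+0.0735)^t    t·PV
  1       250.00       232.8831       232.8831
  2       325.00       282.0196       564.0392
  3       325.00       262.7104       788.1311
  4       325.00       244.7232       978.8929
  5       325.00       227.9676     1,139.8380
  6     5,325.00     3,479.4237    20,876.5423
  Σ                  4,729.7276    24,580.3265
Price P = Σ PV = 4,729.7276.
Macaulay duration = Σ(t·PV) / P = 24,580.3265 / 4,729.7276 = 5.19699 years.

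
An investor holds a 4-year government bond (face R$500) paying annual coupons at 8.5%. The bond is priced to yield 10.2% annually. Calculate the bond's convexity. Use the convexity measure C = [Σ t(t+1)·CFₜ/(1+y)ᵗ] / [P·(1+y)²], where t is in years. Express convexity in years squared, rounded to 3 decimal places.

With y = 0.102:
  t   CF        PV=CF/(1+0.102)^t    t·PV        t(t+1)·PV
  1        42.50        38.5662        38.5662          77.1325
  2        42.50        34.9966        69.9932         209.9795
  3        42.50        31.7573        95.2720         381.0881
  4       542.50       367.8522     1,471.4088       7,357.0441
  Σ                    473.1724     1,675.2403       8,025.2442
P = 473.1724.
Convexity = Σ t(t+1)·PV / [P·(1+y)²] = 8,025.2442 / (473.1724 × 1.214404) = 13.96612.

13.966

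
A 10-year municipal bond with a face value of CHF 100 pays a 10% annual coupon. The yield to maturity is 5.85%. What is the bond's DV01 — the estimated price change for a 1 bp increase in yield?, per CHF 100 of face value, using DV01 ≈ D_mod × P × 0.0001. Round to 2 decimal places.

CHF 0.09

Periodic yield y = 0.0585.
  t   CF        PV=CF/(1+0.0585)^t    t·PV
  1        10.00         9.4473         9.4473
  2        10.00         8.9252        17.8504
  3        10.00         8.4319        25.2958
  4        10.00         7.9659        31.8637
  5        10.00         7.5257        37.6284
  6        10.00         7.1098        42.6585
  7        10.00         6.7168        47.0178
  8        10.00         6.3456        50.7648
  9        10.00         5.9949        53.9541
  10      110.00        62.2994       622.9943
  Σ                    130.7626       939.4753
P = 130.7626; D_Mac = 7.18459 yrs; D_mod = 6.78752 yrs.
DV01 ≈ 6.78752 × 130.7626 × 0.0001 = 0.088755.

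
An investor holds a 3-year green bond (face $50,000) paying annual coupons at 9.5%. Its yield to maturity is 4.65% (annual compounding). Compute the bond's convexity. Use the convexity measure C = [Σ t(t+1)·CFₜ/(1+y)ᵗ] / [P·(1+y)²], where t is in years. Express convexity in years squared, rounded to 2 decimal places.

9.81

With y = 0.0465:
  t   CF        PV=CF/(1+0.0465)^t    t·PV        t(t+1)·PV
  1     4,750.00     4,538.9393     4,538.9393       9,077.8786
  2     4,750.00     4,337.2569     8,674.5138      26,023.5413
  3    54,750.00    47,771.2302   143,313.6907     573,254.7626
  Σ                 56,647.4264   156,527.1437     608,356.1825
P = 56,647.4264.
Convexity = Σ t(t+1)·PV / [P·(1+y)²] = 608,356.1825 / (56,647.4264 × 1.095162) = 9.80617.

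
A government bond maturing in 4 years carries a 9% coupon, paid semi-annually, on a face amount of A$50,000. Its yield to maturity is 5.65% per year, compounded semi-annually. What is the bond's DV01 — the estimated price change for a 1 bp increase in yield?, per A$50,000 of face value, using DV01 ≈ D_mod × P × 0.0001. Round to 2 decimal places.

A$18.93

Periodic yield y = 0.02825.
  t   CF        PV=CF/(1+0.02825)^t    t·PV
  1     2,250.00     2,188.1838     2,188.1838
  2     2,250.00     2,128.0659     4,256.1319
  3     2,250.00     2,069.5998     6,208.7993
  4     2,250.00     2,012.7399     8,050.9594
  5     2,250.00     1,957.4421     9,787.2106
  6     2,250.00     1,903.6636    11,421.9817
  7     2,250.00     1,851.3626    12,959.5383
  8    52,250.00    41,811.5771   334,492.6170
  Σ                 55,922.6348   389,365.4219
P = 55,922.6348; D_Mac = 6.96257 half-year periods = 3.48129 yrs; D_mod = 3.38564 yrs.
DV01 ≈ 3.38564 × 55,922.6348 × 0.0001 = 18.933402.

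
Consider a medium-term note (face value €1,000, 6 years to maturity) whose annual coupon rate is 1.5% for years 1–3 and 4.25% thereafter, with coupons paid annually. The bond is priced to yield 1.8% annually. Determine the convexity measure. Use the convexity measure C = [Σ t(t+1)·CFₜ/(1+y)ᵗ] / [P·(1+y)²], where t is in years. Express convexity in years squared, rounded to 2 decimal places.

37.91

With y = 0.018:
  t   CF        PV=CF/(1+0.018)^t    t·PV        t(t+1)·PV
  1        15.00        14.7348        14.7348          29.4695
  2        15.00        14.4742        28.9485          86.8454
  3        15.00        14.2183        42.6549         170.6197
  4        42.50        39.5729       158.2916         791.4579
  5        42.50        38.8732       194.3659       1,166.1953
  6     1,042.50       936.6760     5,620.0560      39,340.3923
  Σ                  1,058.5494     6,059.0517      41,584.9802
P = 1,058.5494.
Convexity = Σ t(t+1)·PV / [P·(1+y)²] = 41,584.9802 / (1,058.5494 × 1.036324) = 37.90791.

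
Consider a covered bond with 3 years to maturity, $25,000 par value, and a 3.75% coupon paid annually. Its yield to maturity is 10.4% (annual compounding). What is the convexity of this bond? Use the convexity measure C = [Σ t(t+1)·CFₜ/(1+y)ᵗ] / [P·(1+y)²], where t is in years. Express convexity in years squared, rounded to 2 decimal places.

With y = 0.104:
  t   CF        PV=CF/(1+0.104)^t    t·PV        t(t+1)·PV
  1       937.50       849.1848       849.1848       1,698.3696
  2       937.50       769.1891     1,538.3782       4,615.1347
  3    25,937.50    19,276.1765    57,828.5295     231,314.1178
  Σ                 20,894.5504    60,216.0925     237,627.6221
P = 20,894.5504.
Convexity = Σ t(t+1)·PV / [P·(1+y)²] = 237,627.6221 / (20,894.5504 × 1.218816) = 9.33095.

9.33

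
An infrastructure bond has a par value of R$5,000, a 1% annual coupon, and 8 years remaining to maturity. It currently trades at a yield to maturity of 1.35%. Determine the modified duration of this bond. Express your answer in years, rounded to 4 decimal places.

7.6208 years

Periodic yield y = 0.0135. First find Macaulay duration:
  t   CF        PV=CF/(1+0.0135)^t    t·PV
  1        50.00        49.3340        49.3340
  2        50.00        48.6769        97.3537
  3        50.00        48.0285       144.0854
  4        50.00        47.3887       189.5549
  5        50.00        46.7575       233.7875
  6        50.00        46.1347       276.8081
  7        50.00        45.5202       318.6411
  8     5,050.00     4,536.2957    36,290.3654
  Σ                  4,868.1360    37,599.9300
P = 4,868.1360; Macaulay duration = 37,599.9300 / 4,868.1360 = 7.72368 years.
Modified duration = D_Mac / (1 + y) = 7.72368 / 1.0135 = 7.62080 years.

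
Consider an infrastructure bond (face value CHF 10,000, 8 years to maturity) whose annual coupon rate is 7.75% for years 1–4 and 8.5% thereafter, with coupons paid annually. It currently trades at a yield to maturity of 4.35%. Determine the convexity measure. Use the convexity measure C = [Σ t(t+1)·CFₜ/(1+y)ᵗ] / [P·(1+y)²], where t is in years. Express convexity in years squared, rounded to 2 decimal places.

With y = 0.0435:
  t   CF        PV=CF/(1+0.0435)^t    t·PV        t(t+1)·PV
  1       775.00       742.6929       742.6929       1,485.3857
  2       775.00       711.7325     1,423.4650       4,270.3950
  3       775.00       682.0628     2,046.1883       8,184.7532
  4       775.00       653.6299     2,614.5195      13,072.5973
  5       850.00       686.9999     3,434.9994      20,609.9963
  6       850.00       658.3612     3,950.1670      27,651.1689
  7       850.00       630.9163     4,416.4141      35,331.3131
  8    10,850.00     7,717.7394    61,741.9153     555,677.2381
  Σ                 12,484.1348    80,370.3615     666,282.8477
P = 12,484.1348.
Convexity = Σ t(t+1)·PV / [P·(1+y)²] = 666,282.8477 / (12,484.1348 × 1.088892) = 49.01345.

49.01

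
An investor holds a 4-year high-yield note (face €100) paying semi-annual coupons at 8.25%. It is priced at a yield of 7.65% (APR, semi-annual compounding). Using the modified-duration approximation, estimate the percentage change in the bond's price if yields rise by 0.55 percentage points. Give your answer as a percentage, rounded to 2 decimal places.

Periodic yield y = 0.03825. Modified duration first:
  t   CF        PV=CF/(1+0.03825)^t    t·PV
  1        4.125         3.9730         3.9730
  2        4.125         3.8267         7.6533
  3        4.125         3.6857        11.0571
  4        4.125         3.5499        14.1996
  5        4.125         3.4191        17.0956
  6        4.125         3.2932        19.7589
  7        4.125         3.1718        22.2028
  8      104.125        77.1151       616.9209
  Σ                    102.0345       712.8613
P = 102.0345; D_Mac = 6.98647 half-year periods = 3.49324 yrs; D_mod = 3.49324/(1+0.03825) = 3.36454 yrs.
ΔP/P ≈ -D_mod · Δy = -3.36454 × (+0.0055) = -0.018505 = -1.8505%.

-1.85%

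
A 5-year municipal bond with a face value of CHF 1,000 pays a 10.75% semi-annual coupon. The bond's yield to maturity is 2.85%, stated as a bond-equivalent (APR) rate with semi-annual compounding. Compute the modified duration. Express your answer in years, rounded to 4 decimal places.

4.1004 years

Periodic yield y = 0.01425. First find Macaulay duration:
  t   CF        PV=CF/(1+0.01425)^t    t·PV
  1        53.75        52.9948        52.9948
  2        53.75        52.2503       104.5005
  3        53.75        51.5162       154.5485
  4        53.75        50.7924       203.1694
  5        53.75        50.0787       250.3937
  6        53.75        49.3751       296.2509
  7        53.75        48.6814       340.7700
  8        53.75        47.9975       383.9798
  9        53.75        47.3231       425.9080
  10    1,053.75       914.7184     9,147.1842
  Σ                  1,365.7279    11,359.6998
P = 1,365.7279; Macaulay duration = 11,359.6998 / 1,365.7279 = 8.31769 half-year periods = 4.15884 years.
Modified duration = D_Mac / (1 + y) = 4.15884 / 1.01425 = 4.10041 years.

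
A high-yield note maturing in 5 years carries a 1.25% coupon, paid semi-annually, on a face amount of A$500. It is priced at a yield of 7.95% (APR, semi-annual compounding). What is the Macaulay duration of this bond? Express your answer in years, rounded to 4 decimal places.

Periodic yield y = 0.03975. Discount each cash flow and weight by its period:
  t   CF        PV=CF/(1+0.03975)^t    t·PV
  1        3.125         3.0055         3.0055
  2        3.125         2.8906         5.7813
  3        3.125         2.7801         8.3404
  4        3.125         2.6738        10.6953
  5        3.125         2.5716        12.8581
  6        3.125         2.4733        14.8398
  7        3.125         2.3787        16.6512
  8        3.125         2.2878        18.3024
  9        3.125         2.2003        19.8031
  10     503.125       340.7114     3,407.1135
  Σ                    363.9733     3,517.3905
Price P = Σ PV = 363.9733.
Macaulay duration = Σ(t·PV) / P = 3,517.3905 / 363.9733 = 9.66387 half-year periods.
In years: 9.66387 / 2 = 4.83194 years.

4.8319 years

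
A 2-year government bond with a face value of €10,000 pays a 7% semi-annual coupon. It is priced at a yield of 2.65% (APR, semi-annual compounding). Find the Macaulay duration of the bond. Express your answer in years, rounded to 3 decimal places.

Periodic yield y = 0.01325. Discount each cash flow and weight by its period:
  t   CF        PV=CF/(1+0.01325)^t    t·PV
  1       350.00       345.4231       345.4231
  2       350.00       340.9061       681.8123
  3       350.00       336.4482     1,009.3446
  4    10,350.00     9,819.1501    39,276.6005
  Σ                 10,841.9276    41,313.1805
Price P = Σ PV = 10,841.9276.
Macaulay duration = Σ(t·PV) / P = 41,313.1805 / 10,841.9276 = 3.81050 half-year periods.
In years: 3.81050 / 2 = 1.90525 years.

1.905 years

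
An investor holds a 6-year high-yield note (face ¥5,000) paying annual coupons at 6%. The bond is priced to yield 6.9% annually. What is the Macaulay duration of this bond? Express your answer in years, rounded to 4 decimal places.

Periodic yield y = 0.069. Discount each cash flow and weight by its year:
  t   CF        PV=CF/(1+0.069)^t    t·PV
  1       300.00       280.6361       280.6361
  2       300.00       262.5221       525.0442
  3       300.00       245.5773       736.7318
  4       300.00       229.7261       918.9046
  5       300.00       214.8982     1,074.4909
  6     5,300.00     3,551.4822    21,308.8930
  Σ                  4,784.8419    24,844.7005
Price P = Σ PV = 4,784.8419.
Macaulay duration = Σ(t·PV) / P = 24,844.7005 / 4,784.8419 = 5.19238 years.

5.1924 years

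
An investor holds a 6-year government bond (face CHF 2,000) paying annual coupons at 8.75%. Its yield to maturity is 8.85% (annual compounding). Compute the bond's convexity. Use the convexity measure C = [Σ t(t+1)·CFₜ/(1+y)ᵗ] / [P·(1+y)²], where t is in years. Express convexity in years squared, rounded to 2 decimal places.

27.00

With y = 0.0885:
  t   CF        PV=CF/(1+0.0885)^t    t·PV        t(t+1)·PV
  1       175.00       160.7717       160.7717         321.5434
  2       175.00       147.7002       295.4005         886.2014
  3       175.00       135.6915       407.0746       1,628.2984
  4       175.00       124.6592       498.6368       2,493.1839
  5       175.00       114.5238       572.6192       3,435.7150
  6     2,175.00     1,307.6414     7,845.8484      54,920.9387
  Σ                  1,990.9879     9,780.3511      63,685.8808
P = 1,990.9879.
Convexity = Σ t(t+1)·PV / [P·(1+y)²] = 63,685.8808 / (1,990.9879 × 1.184832) = 26.99713.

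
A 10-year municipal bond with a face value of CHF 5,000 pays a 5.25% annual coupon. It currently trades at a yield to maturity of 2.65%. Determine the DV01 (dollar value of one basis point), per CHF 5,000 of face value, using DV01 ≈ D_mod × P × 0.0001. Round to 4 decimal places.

CHF 4.9235

Periodic yield y = 0.0265.
  t   CF        PV=CF/(1+0.0265)^t    t·PV
  1       262.50       255.7233       255.7233
  2       262.50       249.1216       498.2432
  3       262.50       242.6903       728.0709
  4       262.50       236.4251       945.7002
  5       262.50       230.3215     1,151.6077
  6       262.50       224.3756     1,346.2535
  7       262.50       218.5831     1,530.0819
  8       262.50       212.9402     1,703.5217
  9       262.50       207.4430     1,866.9867
  10    5,262.50     4,051.3762    40,513.7619
  Σ                  6,128.9999    50,539.9511
P = 6,128.9999; D_Mac = 8.24604 yrs; D_mod = 8.03316 yrs.
DV01 ≈ 8.03316 × 6,128.9999 × 0.0001 = 4.923522.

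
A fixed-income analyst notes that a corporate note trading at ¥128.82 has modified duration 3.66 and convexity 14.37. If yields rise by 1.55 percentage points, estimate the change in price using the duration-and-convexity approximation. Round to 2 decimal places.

-¥7.09

Duration effect: -D_mod·Δy = -3.66 × (+0.0155) = -0.056730
Convexity effect: ½·C·(Δy)² = 0.5 × 14.37 × (0.0155)² = +0.00172619625
ΔP/P ≈ -0.056730 + 0.00172619625 = -0.05500380375
ΔP ≈ 128.82 × (-0.05500380375) = -7.085589999075.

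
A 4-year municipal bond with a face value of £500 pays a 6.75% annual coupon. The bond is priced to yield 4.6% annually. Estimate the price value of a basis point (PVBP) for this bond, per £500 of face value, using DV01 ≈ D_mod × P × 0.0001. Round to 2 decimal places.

£0.19

Periodic yield y = 0.046.
  t   CF        PV=CF/(1+0.046)^t    t·PV
  1        33.75        32.2658        32.2658
  2        33.75        30.8468        61.6936
  3        33.75        29.4903        88.4708
  4       533.75       445.8730     1,783.4919
  Σ                    538.4758     1,965.9221
P = 538.4758; D_Mac = 3.65090 yrs; D_mod = 3.49035 yrs.
DV01 ≈ 3.49035 × 538.4758 × 0.0001 = 0.187947.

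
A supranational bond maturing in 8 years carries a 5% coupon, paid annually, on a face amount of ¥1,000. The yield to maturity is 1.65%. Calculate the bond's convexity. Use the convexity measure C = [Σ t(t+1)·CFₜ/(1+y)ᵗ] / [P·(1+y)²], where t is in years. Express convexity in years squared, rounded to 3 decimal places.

57.334

With y = 0.0165:
  t   CF        PV=CF/(1+0.0165)^t    t·PV        t(t+1)·PV
  1        50.00        49.1884        49.1884          98.3768
  2        50.00        48.3900        96.7799         290.3397
  3        50.00        47.6045       142.8134         571.2538
  4        50.00        46.8318       187.3270         936.6352
  5        50.00        46.0716       230.3579       1,382.1473
  6        50.00        45.3237       271.9424       1,903.5969
  7        50.00        44.5880       312.1162       2,496.9299
  8     1,050.00       921.1497     7,369.1979      66,322.7815
  Σ                  1,249.1477     8,659.7233      74,002.0612
P = 1,249.1477.
Convexity = Σ t(t+1)·PV / [P·(1+y)²] = 74,002.0612 / (1,249.1477 × 1.033272) = 57.33440.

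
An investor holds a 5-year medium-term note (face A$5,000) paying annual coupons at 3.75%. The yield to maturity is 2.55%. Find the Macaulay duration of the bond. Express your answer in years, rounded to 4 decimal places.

Periodic yield y = 0.0255. Discount each cash flow and weight by its year:
  t   CF        PV=CF/(1+0.0255)^t    t·PV
  1       187.50       182.8376       182.8376
  2       187.50       178.2912       356.5824
  3       187.50       173.8578       521.5735
  4       187.50       169.5347       678.1388
  5     5,187.50     4,573.8276    22,869.1378
  Σ                  5,278.3489    24,608.2702
Price P = Σ PV = 5,278.3489.
Macaulay duration = Σ(t·PV) / P = 24,608.2702 / 5,278.3489 = 4.66212 years.

4.6621 years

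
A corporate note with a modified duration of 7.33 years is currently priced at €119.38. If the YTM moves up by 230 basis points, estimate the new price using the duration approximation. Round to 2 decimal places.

Duration approximation: ΔP/P ≈ -D_mod · Δy = -7.33 × (+0.023) = -0.168590.
New price ≈ 119.38 × (1 - 0.168590) = 99.2537258.

€99.25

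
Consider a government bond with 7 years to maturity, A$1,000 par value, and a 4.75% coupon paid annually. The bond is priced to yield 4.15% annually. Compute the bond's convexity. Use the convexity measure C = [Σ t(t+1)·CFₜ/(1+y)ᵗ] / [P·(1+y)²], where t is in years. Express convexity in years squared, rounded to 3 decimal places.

With y = 0.0415:
  t   CF        PV=CF/(1+0.0415)^t    t·PV        t(t+1)·PV
  1        47.50        45.6073        45.6073          91.2146
  2        47.50        43.7900        87.5800         262.7401
  3        47.50        42.0451       126.1354         504.5417
  4        47.50        40.3698       161.4792         807.3958
  5        47.50        38.7612       193.8060       1,162.8361
  6        47.50        37.2167       223.3003       1,563.1018
  7     1,047.50       788.0234     5,516.1638      44,129.3102
  Σ                  1,035.8135     6,354.0719      48,521.1402
P = 1,035.8135.
Convexity = Σ t(t+1)·PV / [P·(1+y)²] = 48,521.1402 / (1,035.8135 × 1.084722) = 43.18480.

43.185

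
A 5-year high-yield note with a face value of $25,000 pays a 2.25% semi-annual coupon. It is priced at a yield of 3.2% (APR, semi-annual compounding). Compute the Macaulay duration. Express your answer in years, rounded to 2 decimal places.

4.75 years

Periodic yield y = 0.016. Discount each cash flow and weight by its period:
  t   CF        PV=CF/(1+0.016)^t    t·PV
  1       281.25       276.8209       276.8209
  2       281.25       272.4615       544.9230
  3       281.25       268.1708       804.5123
  4       281.25       263.9476     1,055.7904
  5       281.25       259.7909     1,298.9547
  6       281.25       255.6997     1,534.1984
  7       281.25       251.6730     1,761.7108
  8       281.25       247.7096     1,981.6769
  9       281.25       243.8087     2,194.2781
  10   25,281.25    21,570.5622   215,705.6217
  Σ                 23,910.6448   227,158.4871
Price P = Σ PV = 23,910.6448.
Macaulay duration = Σ(t·PV) / P = 227,158.4871 / 23,910.6448 = 9.50031 half-year periods.
In years: 9.50031 / 2 = 4.75015 years.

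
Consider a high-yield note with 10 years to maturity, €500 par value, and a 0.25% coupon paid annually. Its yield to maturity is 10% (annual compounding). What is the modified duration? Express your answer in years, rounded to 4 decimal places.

Periodic yield y = 0.1. First find Macaulay duration:
  t   CF        PV=CF/(1+0.1)^t    t·PV
  1         1.25         1.1364         1.1364
  2         1.25         1.0331         2.0661
  3         1.25         0.9391         2.8174
  4         1.25         0.8538         3.4151
  5         1.25         0.7762         3.8808
  6         1.25         0.7056         4.2336
  7         1.25         0.6414         4.4901
  8         1.25         0.5831         4.6651
  9         1.25         0.5301         4.7711
  10      501.25       193.2536     1,932.5357
  Σ                    200.4524     1,964.0113
P = 200.4524; Macaulay duration = 1,964.0113 / 200.4524 = 9.79790 years.
Modified duration = D_Mac / (1 + y) = 9.79790 / 1.1 = 8.90718 years.

8.9072 years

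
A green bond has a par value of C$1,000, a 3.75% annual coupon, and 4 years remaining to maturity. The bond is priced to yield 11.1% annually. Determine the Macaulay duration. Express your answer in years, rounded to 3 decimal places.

3.755 years

Periodic yield y = 0.111. Discount each cash flow and weight by its year:
  t   CF        PV=CF/(1+0.111)^t    t·PV
  1        37.50        33.7534        33.7534
  2        37.50        30.3811        60.7622
  3        37.50        27.3457        82.0371
  4     1,037.50       680.9761     2,723.9044
  Σ                    772.4563     2,900.4570
Price P = Σ PV = 772.4563.
Macaulay duration = Σ(t·PV) / P = 2,900.4570 / 772.4563 = 3.75485 years.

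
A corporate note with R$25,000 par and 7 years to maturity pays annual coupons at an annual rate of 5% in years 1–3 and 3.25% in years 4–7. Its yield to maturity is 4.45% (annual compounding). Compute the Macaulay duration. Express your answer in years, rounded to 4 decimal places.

Periodic yield y = 0.0445. Discount each cash flow and weight by its year:
  t   CF        PV=CF/(1+0.0445)^t    t·PV
  1     1,250.00     1,196.7449     1,196.7449
  2     1,250.00     1,145.7586     2,291.5172
  3     1,250.00     1,096.9446     3,290.8337
  4       812.50       682.6366     2,730.5465
  5       812.50       653.5535     3,267.7675
  6       812.50       625.7094     3,754.2566
  7    25,812.50    19,031.4097   133,219.8679
  Σ                 24,432.7573   149,751.5344
Price P = Σ PV = 24,432.7573.
Macaulay duration = Σ(t·PV) / P = 149,751.5344 / 24,432.7573 = 6.12913 years.

6.1291 years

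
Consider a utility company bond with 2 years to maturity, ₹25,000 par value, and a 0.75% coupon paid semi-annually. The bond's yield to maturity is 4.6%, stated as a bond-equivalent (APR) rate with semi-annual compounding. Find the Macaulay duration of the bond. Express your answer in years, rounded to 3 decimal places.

Periodic yield y = 0.023. Discount each cash flow and weight by its period:
  t   CF        PV=CF/(1+0.023)^t    t·PV
  1        93.75        91.6422        91.6422
  2        93.75        89.5818       179.1637
  3        93.75        87.5678       262.7034
  4    25,093.75    22,912.0017    91,648.0066
  Σ                 23,180.7935    92,181.5159
Price P = Σ PV = 23,180.7935.
Macaulay duration = Σ(t·PV) / P = 92,181.5159 / 23,180.7935 = 3.97663 half-year periods.
In years: 3.97663 / 2 = 1.98832 years.

1.988 years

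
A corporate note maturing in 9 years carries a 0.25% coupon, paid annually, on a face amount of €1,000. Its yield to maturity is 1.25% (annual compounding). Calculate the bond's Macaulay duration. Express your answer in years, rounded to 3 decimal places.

8.906 years

Periodic yield y = 0.0125. Discount each cash flow and weight by its year:
  t   CF        PV=CF/(1+0.0125)^t    t·PV
  1         2.50         2.4691         2.4691
  2         2.50         2.4387         4.8773
  3         2.50         2.4085         7.2256
  4         2.50         2.3788         9.5152
  5         2.50         2.3494        11.7472
  6         2.50         2.3204        13.9226
  7         2.50         2.2918        16.0425
  8         2.50         2.2635        18.1080
  9     1,002.50       896.4562     8,068.1062
  Σ                    915.3766     8,152.0138
Price P = Σ PV = 915.3766.
Macaulay duration = Σ(t·PV) / P = 8,152.0138 / 915.3766 = 8.90564 years.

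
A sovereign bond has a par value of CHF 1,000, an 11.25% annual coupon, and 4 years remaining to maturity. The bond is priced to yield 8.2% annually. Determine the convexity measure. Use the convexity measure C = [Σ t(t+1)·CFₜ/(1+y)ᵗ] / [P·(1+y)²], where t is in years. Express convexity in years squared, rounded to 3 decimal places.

With y = 0.082:
  t   CF        PV=CF/(1+0.082)^t    t·PV        t(t+1)·PV
  1       112.50       103.9741       103.9741         207.9482
  2       112.50        96.0944       192.1888         576.5663
  3       112.50        88.8118       266.4354       1,065.7418
  4     1,112.50       811.6915     3,246.7658      16,233.8292
  Σ                  1,100.5718     3,809.3642      18,084.0855
P = 1,100.5718.
Convexity = Σ t(t+1)·PV / [P·(1+y)²] = 18,084.0855 / (1,100.5718 × 1.170724) = 14.03536.

14.035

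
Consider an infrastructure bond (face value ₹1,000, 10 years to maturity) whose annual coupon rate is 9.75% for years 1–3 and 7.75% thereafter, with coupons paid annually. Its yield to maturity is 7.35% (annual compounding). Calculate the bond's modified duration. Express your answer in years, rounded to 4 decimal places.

Periodic yield y = 0.0735. First find Macaulay duration:
  t   CF        PV=CF/(1+0.0735)^t    t·PV
  1        97.50        90.8244        90.8244
  2        97.50        84.6059       169.2117
  3        97.50        78.8131       236.4393
  4        77.50        58.3571       233.4283
  5        77.50        54.3615       271.8075
  6        77.50        50.6395       303.8370
  7        77.50        47.1723       330.2063
  8        77.50        43.9426       351.5404
  9        77.50        40.9339       368.4052
  10    1,077.50       530.1476     5,301.4759
  Σ                  1,079.7979     7,657.1762
P = 1,079.7979; Macaulay duration = 7,657.1762 / 1,079.7979 = 7.09131 years.
Modified duration = D_Mac / (1 + y) = 7.09131 / 1.0735 = 6.60578 years.

6.6058 years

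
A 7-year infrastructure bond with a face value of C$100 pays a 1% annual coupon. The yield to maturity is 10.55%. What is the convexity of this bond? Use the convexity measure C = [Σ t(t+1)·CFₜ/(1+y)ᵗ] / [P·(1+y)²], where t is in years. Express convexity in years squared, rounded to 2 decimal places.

43.26

With y = 0.1055:
  t   CF        PV=CF/(1+0.1055)^t    t·PV        t(t+1)·PV
  1         1.00         0.9046         0.9046           1.8091
  2         1.00         0.8182         1.6365           4.9095
  3         1.00         0.7402         2.2205           8.8819
  4         1.00         0.6695         2.6781          13.3904
  5         1.00         0.6056         3.0281          18.1689
  6         1.00         0.5478         3.2870          23.0090
  7       101.00        50.0507       350.3549       2,802.8391
  Σ                     54.3366       364.1096       2,873.0079
P = 54.3366.
Convexity = Σ t(t+1)·PV / [P·(1+y)²] = 2,873.0079 / (54.3366 × 1.222130) = 43.26398.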